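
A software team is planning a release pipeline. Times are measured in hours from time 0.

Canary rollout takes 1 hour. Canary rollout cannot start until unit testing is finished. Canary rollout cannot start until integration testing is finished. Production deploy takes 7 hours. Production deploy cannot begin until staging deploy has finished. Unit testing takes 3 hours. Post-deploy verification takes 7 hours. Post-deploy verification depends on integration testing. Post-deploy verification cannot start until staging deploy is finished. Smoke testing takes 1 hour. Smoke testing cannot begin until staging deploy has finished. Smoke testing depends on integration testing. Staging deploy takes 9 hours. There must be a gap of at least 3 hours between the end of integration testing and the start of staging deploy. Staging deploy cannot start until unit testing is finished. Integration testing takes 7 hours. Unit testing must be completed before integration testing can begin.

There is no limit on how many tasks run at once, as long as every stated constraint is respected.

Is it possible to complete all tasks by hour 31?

Nothing blocks unit testing, so it runs from hour 0 to hour 3.
Integration testing cannot begin until unit testing (finishes hour 3). It runs from hour 3 to 3 + 7 = hour 10.
Canary rollout has to wait for unit testing (finishes hour 3); integration testing (finishes hour 10). The latest of these is hour 10, so canary rollout runs hour 10 to 10 + 1 = hour 11.
Staging deploy has to wait for integration testing (finishes hour 10, plus 3-hour gap → hour 13); unit testing (finishes hour 3). The latest of these is hour 13, so staging deploy runs hour 13 to 13 + 9 = hour 22.
Post-deploy verification needs all of integration testing (finishes hour 10); staging deploy (finishes hour 22). That puts its earliest start at hour 22; it finishes at 22 + 7 = hour 29.
Production deploy waits on staging deploy (finishes hour 22), so it starts at hour 22 and finishes at 22 + 7 = hour 29.
Smoke testing has to wait for staging deploy (finishes hour 22); integration testing (finishes hour 10). The latest of these is hour 22, so smoke testing runs hour 22 to 22 + 1 = hour 23.
Every task is finished by hour 29, which is no later than the deadline of 31, so the schedule is feasible.

Yes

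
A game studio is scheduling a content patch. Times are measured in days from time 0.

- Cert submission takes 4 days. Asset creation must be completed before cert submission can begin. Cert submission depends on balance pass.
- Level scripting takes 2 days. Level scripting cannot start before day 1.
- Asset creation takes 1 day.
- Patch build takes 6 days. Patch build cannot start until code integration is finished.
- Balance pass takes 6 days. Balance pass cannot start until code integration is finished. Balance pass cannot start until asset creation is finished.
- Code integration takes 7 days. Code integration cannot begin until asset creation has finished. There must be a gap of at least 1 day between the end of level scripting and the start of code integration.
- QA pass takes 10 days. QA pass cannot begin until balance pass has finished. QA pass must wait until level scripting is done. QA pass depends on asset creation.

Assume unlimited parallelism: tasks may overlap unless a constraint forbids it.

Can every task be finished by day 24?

Level scripting cannot begin until its own release at day 1. It runs from day 1 to 1 + 2 = day 3.
Nothing blocks asset creation, so it runs from day 0 to day 1.
Code integration needs all of asset creation (finishes day 1); level scripting (finishes day 3, plus 1-day gap → day 4). That puts its earliest start at day 4; it finishes at 4 + 7 = day 11.
After code integration (finishes day 11), patch build can start at day 11 and finishes at day 17.
For balance pass: code integration (finishes day 11); asset creation (finishes day 1). Taking the maximum gives a start of day 11, and it finishes at 11 + 6 = day 17.
Cert submission has to wait for asset creation (finishes day 1); balance pass (finishes day 17). The latest of these is day 17, so cert submission runs day 17 to 17 + 4 = day 21.
QA pass cannot start until balance pass (finishes day 17); level scripting (finishes day 3); asset creation (finishes day 1). The controlling bound is day 17, so QA pass finishes at 17 + 10 = day 27.
The earliest everything can be done is day 27, which is after the deadline of 24, so it is not possible.

No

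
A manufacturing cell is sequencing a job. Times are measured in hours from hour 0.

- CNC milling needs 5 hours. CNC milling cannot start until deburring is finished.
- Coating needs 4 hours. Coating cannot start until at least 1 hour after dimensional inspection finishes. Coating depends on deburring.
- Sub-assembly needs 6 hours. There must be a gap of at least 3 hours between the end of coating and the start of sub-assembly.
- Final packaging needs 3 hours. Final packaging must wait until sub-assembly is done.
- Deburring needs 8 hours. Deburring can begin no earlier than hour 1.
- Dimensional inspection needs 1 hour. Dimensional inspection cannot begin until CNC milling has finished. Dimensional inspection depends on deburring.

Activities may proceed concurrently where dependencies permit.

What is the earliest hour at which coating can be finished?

Deburring waits on its own release at hour 1, so it starts at hour 1 and finishes at 1 + 8 = hour 9.
CNC milling cannot begin until deburring (finishes hour 9). It runs from hour 9 to 9 + 5 = hour 14.
Dimensional inspection needs all of CNC milling (finishes hour 14); deburring (finishes hour 9). That puts its earliest start at hour 14; it finishes at 14 + 1 = hour 15.
For coating: dimensional inspection (finishes hour 15, plus 1-hour gap → hour 16); deburring (finishes hour 9). Taking the maximum gives a start of hour 16, and it finishes at 16 + 4 = hour 20.

20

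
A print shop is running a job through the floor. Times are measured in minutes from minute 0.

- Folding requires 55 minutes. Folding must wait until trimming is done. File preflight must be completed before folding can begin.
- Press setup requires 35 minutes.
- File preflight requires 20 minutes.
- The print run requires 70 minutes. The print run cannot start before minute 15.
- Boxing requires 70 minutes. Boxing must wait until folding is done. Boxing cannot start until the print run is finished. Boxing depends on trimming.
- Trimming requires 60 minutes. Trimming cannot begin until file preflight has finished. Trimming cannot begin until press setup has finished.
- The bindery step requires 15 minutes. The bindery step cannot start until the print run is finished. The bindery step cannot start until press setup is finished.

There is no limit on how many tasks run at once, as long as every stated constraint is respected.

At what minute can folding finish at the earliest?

150

Press setup can start immediately at minute 0; it finishes at minute 35.
Nothing blocks file preflight, so it runs from minute 0 to minute 20.
Trimming needs all of file preflight (finishes minute 20); press setup (finishes minute 35). That puts its earliest start at minute 35; it finishes at 35 + 60 = minute 95.
Folding needs all of trimming (finishes minute 95); file preflight (finishes minute 20). That puts its earliest start at minute 95; it finishes at 95 + 55 = minute 150.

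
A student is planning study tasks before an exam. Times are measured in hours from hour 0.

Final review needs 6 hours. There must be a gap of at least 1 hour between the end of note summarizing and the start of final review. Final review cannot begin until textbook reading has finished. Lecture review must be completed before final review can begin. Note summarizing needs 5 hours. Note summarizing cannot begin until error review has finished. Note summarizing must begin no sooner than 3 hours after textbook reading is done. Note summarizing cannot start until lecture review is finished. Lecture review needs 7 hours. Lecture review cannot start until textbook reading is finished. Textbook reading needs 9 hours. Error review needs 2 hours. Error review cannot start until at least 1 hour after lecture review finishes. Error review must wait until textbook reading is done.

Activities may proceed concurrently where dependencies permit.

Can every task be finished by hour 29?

Textbook reading has no prerequisites, so it starts at hour 0 and finishes at hour 9.
Lecture review waits on textbook reading (finishes hour 9), so it starts at hour 9 and finishes at 9 + 7 = hour 16.
Error review cannot start until lecture review (finishes hour 16, plus 1-hour gap → hour 17); textbook reading (finishes hour 9). The controlling bound is hour 17, so error review finishes at 17 + 2 = hour 19.
Note summarizing has to wait for error review (finishes hour 19); textbook reading (finishes hour 9, plus 3-hour gap → hour 12); lecture review (finishes hour 16). The latest of these is hour 19, so note summarizing runs hour 19 to 19 + 5 = hour 24.
Final review has to wait for note summarizing (finishes hour 24, plus 1-hour gap → hour 25); textbook reading (finishes hour 9); lecture review (finishes hour 16). The latest of these is hour 25, so final review runs hour 25 to 25 + 6 = hour 31.
The earliest everything can be done is hour 31, which is after the deadline of 29, so it is not possible.

No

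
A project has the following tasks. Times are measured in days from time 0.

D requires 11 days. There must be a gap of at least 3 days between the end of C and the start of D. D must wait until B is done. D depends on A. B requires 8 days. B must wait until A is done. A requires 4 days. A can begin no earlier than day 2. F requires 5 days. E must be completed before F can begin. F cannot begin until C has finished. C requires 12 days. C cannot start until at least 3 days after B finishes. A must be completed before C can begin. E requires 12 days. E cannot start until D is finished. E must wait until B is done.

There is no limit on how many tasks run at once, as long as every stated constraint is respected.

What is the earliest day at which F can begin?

55

A waits on its own release at day 2, so it starts at day 2 and finishes at 2 + 4 = day 6.
After A (finishes day 6), B can start at day 6 and finishes at day 14.
C needs all of B (finishes day 14, plus 3-day gap → day 17); A (finishes day 6). That puts its earliest start at day 17; it finishes at 17 + 12 = day 29.
D has to wait for C (finishes day 29, plus 3-day gap → day 32); B (finishes day 14); A (finishes day 6). The latest of these is day 32, so D runs day 32 to 32 + 11 = day 43.
E has to wait for D (finishes day 43); B (finishes day 14). The latest of these is day 43, so E runs day 43 to 43 + 12 = day 55.
F waits on E (finishes day 55); C (finishes day 29). The latest of these is day 55, which is the earliest F can start.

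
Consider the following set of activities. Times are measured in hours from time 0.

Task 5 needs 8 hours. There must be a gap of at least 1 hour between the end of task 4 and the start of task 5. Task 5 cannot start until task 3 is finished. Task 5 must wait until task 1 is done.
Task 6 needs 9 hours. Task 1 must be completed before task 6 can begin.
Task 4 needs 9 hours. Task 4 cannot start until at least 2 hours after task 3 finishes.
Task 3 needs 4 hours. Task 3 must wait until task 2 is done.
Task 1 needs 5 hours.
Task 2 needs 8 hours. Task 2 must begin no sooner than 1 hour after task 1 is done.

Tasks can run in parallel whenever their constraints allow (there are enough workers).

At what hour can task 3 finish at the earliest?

18

Task 1 can start immediately at hour 0; it finishes at hour 5.
Task 2 waits on task 1 (finishes hour 5, plus 1-hour gap → hour 6), so it starts at hour 6 and finishes at 6 + 8 = hour 14.
Task 3 waits on task 2 (finishes hour 14), so it starts at hour 14 and finishes at 14 + 4 = hour 18.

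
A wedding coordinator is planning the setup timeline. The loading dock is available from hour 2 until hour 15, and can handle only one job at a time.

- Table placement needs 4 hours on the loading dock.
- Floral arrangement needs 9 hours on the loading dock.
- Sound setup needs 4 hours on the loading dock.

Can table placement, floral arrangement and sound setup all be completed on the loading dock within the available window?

No

The loading dock window is 15 − 2 = 13 hours.
Running back to back, the jobs need 4 + 9 + 4 = 17 hours on the loading dock.
Since 17 > 13, they cannot all fit.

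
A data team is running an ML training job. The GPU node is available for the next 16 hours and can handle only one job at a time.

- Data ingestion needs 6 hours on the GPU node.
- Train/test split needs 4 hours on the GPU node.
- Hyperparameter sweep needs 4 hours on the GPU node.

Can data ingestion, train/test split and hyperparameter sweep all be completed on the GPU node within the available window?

Yes

Running back to back, the jobs need 6 + 4 + 4 = 14 hours on the GPU node.
Since 14 ≤ 16, they fit within the window.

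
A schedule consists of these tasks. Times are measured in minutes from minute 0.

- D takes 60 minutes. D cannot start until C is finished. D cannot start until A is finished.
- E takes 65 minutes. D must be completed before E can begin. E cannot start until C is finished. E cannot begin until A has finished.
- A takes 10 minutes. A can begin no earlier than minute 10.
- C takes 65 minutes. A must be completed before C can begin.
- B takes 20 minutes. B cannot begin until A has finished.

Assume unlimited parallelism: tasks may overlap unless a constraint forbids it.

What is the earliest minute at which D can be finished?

After its own release at minute 10, A can start at minute 10 and finishes at minute 20.
C waits on A (finishes minute 20), so it starts at minute 20 and finishes at 20 + 65 = minute 85.
D has to wait for C (finishes minute 85); A (finishes minute 20). The latest of these is minute 85, so D runs minute 85 to 85 + 60 = minute 145.

145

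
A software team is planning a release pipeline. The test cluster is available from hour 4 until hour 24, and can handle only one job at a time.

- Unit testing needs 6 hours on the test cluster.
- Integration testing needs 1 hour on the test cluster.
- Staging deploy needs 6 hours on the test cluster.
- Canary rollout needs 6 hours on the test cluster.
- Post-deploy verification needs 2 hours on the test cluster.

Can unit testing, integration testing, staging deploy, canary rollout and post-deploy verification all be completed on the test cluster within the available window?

The test cluster window is 24 − 4 = 20 hours.
Running back to back, the jobs need 6 + 1 + 6 + 6 + 2 = 21 hours on the test cluster.
Since 21 > 20, they cannot all fit.

No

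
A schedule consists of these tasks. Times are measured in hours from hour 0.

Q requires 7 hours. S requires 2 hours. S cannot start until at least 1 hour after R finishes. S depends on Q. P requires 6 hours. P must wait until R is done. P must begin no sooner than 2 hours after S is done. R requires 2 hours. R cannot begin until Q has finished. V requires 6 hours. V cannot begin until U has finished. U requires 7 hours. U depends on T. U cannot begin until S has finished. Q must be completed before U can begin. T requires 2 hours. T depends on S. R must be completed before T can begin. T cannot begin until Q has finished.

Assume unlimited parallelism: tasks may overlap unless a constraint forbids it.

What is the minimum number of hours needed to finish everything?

27

Q can start immediately at hour 0; it finishes at hour 7.
R cannot begin until Q (finishes hour 7). It runs from hour 7 to 7 + 2 = hour 9.
S needs all of R (finishes hour 9, plus 1-hour gap → hour 10); Q (finishes hour 7). That puts its earliest start at hour 10; it finishes at 10 + 2 = hour 12.
T cannot start until S (finishes hour 12); R (finishes hour 9); Q (finishes hour 7). The controlling bound is hour 12, so T finishes at 12 + 2 = hour 14.
U has to wait for T (finishes hour 14); S (finishes hour 12); Q (finishes hour 7). The latest of these is hour 14, so U runs hour 14 to 14 + 7 = hour 21.
After U (finishes hour 21), V can start at hour 21 and finishes at hour 27.
P has to wait for R (finishes hour 9); S (finishes hour 12, plus 2-hour gap → hour 14). The latest of these is hour 14, so P runs hour 14 to 14 + 6 = hour 20.
All tasks are finished once the last one completes. Finish times: P at 20, Q at 7, R at 9, S at 12, T at 14, U at 21, V at 27. The latest is hour 27.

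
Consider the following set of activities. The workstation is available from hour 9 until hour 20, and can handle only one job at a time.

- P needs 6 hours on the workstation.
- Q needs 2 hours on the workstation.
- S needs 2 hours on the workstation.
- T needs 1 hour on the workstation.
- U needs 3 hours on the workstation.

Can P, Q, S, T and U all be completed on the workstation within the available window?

The workstation window is 20 − 9 = 11 hours.
Running back to back, the jobs need 6 + 2 + 2 + 1 + 3 = 14 hours on the workstation.
Since 14 > 11, they cannot all fit.

No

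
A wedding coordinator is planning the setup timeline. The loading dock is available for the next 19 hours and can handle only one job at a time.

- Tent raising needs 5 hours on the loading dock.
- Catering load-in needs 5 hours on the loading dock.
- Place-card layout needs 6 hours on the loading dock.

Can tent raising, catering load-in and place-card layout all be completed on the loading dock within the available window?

Running back to back, the jobs need 5 + 5 + 6 = 16 hours on the loading dock.
Since 16 ≤ 19, they fit within the window.

Yes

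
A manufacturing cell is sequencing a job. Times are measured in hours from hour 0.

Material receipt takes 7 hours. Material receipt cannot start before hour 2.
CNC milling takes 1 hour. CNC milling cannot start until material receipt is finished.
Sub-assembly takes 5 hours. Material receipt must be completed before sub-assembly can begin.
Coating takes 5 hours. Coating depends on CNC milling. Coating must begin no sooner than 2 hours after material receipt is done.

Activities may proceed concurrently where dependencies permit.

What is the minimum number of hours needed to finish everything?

16

Material receipt cannot begin until its own release at hour 2. It runs from hour 2 to 2 + 7 = hour 9.
After material receipt (finishes hour 9), sub-assembly can start at hour 9 and finishes at hour 14.
CNC milling cannot begin until material receipt (finishes hour 9). It runs from hour 9 to 9 + 1 = hour 10.
For coating: CNC milling (finishes hour 10); material receipt (finishes hour 9, plus 2-hour gap → hour 11). Taking the maximum gives a start of hour 11, and it finishes at 11 + 5 = hour 16.
All tasks are finished once the last one completes. Finish times: Material receipt at 9, CNC milling at 10, Coating at 16, Sub-assembly at 14. The latest is hour 16.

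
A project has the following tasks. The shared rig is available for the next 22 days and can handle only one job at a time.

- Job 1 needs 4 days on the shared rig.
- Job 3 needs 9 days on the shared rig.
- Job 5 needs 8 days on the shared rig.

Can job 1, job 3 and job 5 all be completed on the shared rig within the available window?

Running back to back, the jobs need 4 + 9 + 8 = 21 days on the shared rig.
Since 21 ≤ 22, they fit within the window.

Yes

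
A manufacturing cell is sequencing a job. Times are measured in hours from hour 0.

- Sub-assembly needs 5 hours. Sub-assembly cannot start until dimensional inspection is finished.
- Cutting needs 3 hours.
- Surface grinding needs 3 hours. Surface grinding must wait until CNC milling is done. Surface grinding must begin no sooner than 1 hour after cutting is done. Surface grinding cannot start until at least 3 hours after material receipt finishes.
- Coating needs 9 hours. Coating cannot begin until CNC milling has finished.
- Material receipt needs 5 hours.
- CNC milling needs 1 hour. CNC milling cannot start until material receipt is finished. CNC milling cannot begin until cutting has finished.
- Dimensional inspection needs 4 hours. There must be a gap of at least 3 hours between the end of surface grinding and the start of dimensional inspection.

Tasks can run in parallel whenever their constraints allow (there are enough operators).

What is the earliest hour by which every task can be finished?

23

Cutting has no prerequisites, so it starts at hour 0 and finishes at hour 3.
Material receipt has no prerequisites, so it starts at hour 0 and finishes at hour 5.
CNC milling has to wait for material receipt (finishes hour 5); cutting (finishes hour 3). The latest of these is hour 5, so CNC milling runs hour 5 to 5 + 1 = hour 6.
Coating waits on CNC milling (finishes hour 6), so it starts at hour 6 and finishes at 6 + 9 = hour 15.
Surface grinding needs all of CNC milling (finishes hour 6); cutting (finishes hour 3, plus 1-hour gap → hour 4); material receipt (finishes hour 5, plus 3-hour gap → hour 8). That puts its earliest start at hour 8; it finishes at 8 + 3 = hour 11.
Dimensional inspection cannot begin until surface grinding (finishes hour 11, plus 3-hour gap → hour 14). It runs from hour 14 to 14 + 4 = hour 18.
After dimensional inspection (finishes hour 18), sub-assembly can start at hour 18 and finishes at hour 23.
All tasks are finished once the last one completes. Finish times: Material receipt at 5, Cutting at 3, CNC milling at 6, Surface grinding at 11, Dimensional inspection at 18, Coating at 15, Sub-assembly at 23. The latest is hour 23.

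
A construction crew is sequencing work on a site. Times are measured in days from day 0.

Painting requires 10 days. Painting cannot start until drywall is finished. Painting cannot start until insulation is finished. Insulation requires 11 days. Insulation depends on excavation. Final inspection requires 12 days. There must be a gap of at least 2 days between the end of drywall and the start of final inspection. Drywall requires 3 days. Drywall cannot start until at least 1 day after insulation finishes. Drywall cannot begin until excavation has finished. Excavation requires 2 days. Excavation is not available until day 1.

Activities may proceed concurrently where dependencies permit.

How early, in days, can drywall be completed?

18

Excavation waits on its own release at day 1, so it starts at day 1 and finishes at 1 + 2 = day 3.
Insulation waits on excavation (finishes day 3), so it starts at day 3 and finishes at 3 + 11 = day 14.
Drywall cannot start until insulation (finishes day 14, plus 1-day gap → day 15); excavation (finishes day 3). The controlling bound is day 15, so drywall finishes at 15 + 3 = day 18.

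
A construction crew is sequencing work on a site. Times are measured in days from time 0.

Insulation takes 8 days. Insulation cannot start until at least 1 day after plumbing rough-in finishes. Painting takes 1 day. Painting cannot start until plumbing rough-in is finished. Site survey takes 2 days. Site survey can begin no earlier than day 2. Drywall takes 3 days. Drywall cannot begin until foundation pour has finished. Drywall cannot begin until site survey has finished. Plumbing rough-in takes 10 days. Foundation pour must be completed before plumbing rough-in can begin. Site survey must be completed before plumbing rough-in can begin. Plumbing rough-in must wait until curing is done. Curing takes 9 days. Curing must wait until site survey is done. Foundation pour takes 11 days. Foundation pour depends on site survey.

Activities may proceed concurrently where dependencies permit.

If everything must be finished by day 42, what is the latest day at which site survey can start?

Nothing follows insulation; the deadline of day 42 is its only limit. It must start by 42 − 8 = day 34.
Nothing follows painting; the deadline of day 42 is its only limit. It must start by 42 − 1 = day 41.
Plumbing rough-in has several dependents: insulation (must start by day 34, minus 1-day gap → day 33); painting (must start by day 41). The earliest of those limits is day 33, so plumbing rough-in must start by 33 − 10 = day 23.
Drywall has no dependents, so it just needs to finish by day 42. Starting by 42 − 3 = day 39 achieves that.
For foundation pour: plumbing rough-in (must start by day 23); drywall (must start by day 39). The most restrictive is day 23; with an 11-day duration, foundation pour must start by day 12.
Curing feeds into plumbing rough-in (must start by day 23); so curing must finish by day 23 and therefore start by day 14.
Site survey must finish in time for foundation pour (must start by day 12); curing (must start by day 14); plumbing rough-in (must start by day 23); drywall (must start by day 39). The tightest is day 12, so site survey must start by 12 − 2 = day 10.

10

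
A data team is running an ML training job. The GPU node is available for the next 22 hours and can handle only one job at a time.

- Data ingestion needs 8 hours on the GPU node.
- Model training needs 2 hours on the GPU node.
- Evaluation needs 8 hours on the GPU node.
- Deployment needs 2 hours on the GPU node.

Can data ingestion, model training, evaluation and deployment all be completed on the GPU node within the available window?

Yes

Running back to back, the jobs need 8 + 2 + 8 + 2 = 20 hours on the GPU node.
Since 20 ≤ 22, they fit within the window.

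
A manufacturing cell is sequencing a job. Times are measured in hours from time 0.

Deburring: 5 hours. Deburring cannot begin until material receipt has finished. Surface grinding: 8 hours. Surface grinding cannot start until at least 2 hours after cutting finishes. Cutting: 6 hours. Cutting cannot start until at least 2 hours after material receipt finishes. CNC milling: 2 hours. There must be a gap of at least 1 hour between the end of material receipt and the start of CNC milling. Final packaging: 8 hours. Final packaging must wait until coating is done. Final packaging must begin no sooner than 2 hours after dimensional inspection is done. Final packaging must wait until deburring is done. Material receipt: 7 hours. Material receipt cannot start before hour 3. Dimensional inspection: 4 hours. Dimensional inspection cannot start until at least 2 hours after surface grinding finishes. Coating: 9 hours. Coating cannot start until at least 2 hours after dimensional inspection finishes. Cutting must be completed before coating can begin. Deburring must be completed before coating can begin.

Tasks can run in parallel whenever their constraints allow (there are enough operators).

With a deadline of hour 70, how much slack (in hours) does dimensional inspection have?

17

After its own release at hour 3, material receipt can start at hour 3 and finishes at hour 10.
After material receipt (finishes hour 10, plus 2-hour gap → hour 12), cutting can start at hour 12 and finishes at hour 18.
Surface grinding waits on cutting (finishes hour 18, plus 2-hour gap → hour 20), so it starts at hour 20 and finishes at 20 + 8 = hour 28.
Dimensional inspection waits on surface grinding (finishes hour 28, plus 2-hour gap → hour 30), so it starts at hour 30 and finishes at 30 + 4 = hour 34.

Working backward from the deadline:
Final packaging has no dependents, so it just needs to finish by hour 70. Starting by 70 − 8 = hour 62 achieves that.
Coating has to be done before final packaging (must start by hour 62). That means finishing by hour 62, i.e. starting by 62 − 9 = hour 53.
For dimensional inspection: coating (must start by hour 53, minus 2-hour gap → hour 51); final packaging (must start by hour 62, minus 2-hour gap → hour 60). The most restrictive is hour 51; with a 4-hour duration, dimensional inspection must start by hour 47.
So dimensional inspection can start as early as hour 30 and as late as hour 47, giving 47 − 30 = 17 hours of slack.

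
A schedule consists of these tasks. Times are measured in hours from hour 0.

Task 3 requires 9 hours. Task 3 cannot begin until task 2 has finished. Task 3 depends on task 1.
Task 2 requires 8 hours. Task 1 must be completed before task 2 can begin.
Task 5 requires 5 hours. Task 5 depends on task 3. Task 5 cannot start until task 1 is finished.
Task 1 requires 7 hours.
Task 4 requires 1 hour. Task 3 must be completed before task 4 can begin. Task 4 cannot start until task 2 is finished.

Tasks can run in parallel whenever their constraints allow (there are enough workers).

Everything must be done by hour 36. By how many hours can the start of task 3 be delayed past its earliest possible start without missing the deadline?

7

Task 1 has no prerequisites, so it starts at hour 0 and finishes at hour 7.
Task 2 waits on task 1 (finishes hour 7), so it starts at hour 7 and finishes at 7 + 8 = hour 15.
Task 3 needs all of task 2 (finishes hour 15); task 1 (finishes hour 7). That puts its earliest start at hour 15; it finishes at 15 + 9 = hour 24.

Working backward from the deadline:
Task 4 must finish by hour 36; it takes 1 hour, so it must start by 36 − 1 = hour 35.
Task 5 must finish by hour 36; it takes 5 hours, so it must start by 36 − 5 = hour 31.
Task 3 must finish in time for task 4 (must start by hour 35); task 5 (must start by hour 31). The tightest is hour 31, so task 3 must start by 31 − 9 = hour 22.
So task 3 can start as early as hour 15 and as late as hour 22, giving 22 − 15 = 7 hours of slack.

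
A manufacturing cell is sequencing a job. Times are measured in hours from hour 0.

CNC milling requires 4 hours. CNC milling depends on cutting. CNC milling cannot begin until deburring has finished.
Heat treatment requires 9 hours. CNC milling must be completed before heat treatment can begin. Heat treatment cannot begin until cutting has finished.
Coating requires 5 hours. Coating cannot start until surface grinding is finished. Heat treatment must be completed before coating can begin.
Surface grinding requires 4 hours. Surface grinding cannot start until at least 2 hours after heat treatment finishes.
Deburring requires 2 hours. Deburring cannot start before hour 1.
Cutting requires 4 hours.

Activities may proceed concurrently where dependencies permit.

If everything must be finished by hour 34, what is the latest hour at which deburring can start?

8

To finish by hour 34, coating (duration 5) must start no later than hour 29.
Surface grinding feeds into coating (must start by hour 29); so surface grinding must finish by hour 29 and therefore start by hour 25.
Heat treatment has several dependents: surface grinding (must start by hour 25, minus 2-hour gap → hour 23); coating (must start by hour 29). The earliest of those limits is hour 23, so heat treatment must start by 23 − 9 = hour 14.
CNC milling must finish before heat treatment (must start by hour 14). With a 4-hour duration, CNC milling must start by 14 − 4 = hour 10.
Since CNC milling (must start by hour 10) depends on it, deburring must finish by hour 10. Backing off its 2-hour duration gives a latest start of hour 8.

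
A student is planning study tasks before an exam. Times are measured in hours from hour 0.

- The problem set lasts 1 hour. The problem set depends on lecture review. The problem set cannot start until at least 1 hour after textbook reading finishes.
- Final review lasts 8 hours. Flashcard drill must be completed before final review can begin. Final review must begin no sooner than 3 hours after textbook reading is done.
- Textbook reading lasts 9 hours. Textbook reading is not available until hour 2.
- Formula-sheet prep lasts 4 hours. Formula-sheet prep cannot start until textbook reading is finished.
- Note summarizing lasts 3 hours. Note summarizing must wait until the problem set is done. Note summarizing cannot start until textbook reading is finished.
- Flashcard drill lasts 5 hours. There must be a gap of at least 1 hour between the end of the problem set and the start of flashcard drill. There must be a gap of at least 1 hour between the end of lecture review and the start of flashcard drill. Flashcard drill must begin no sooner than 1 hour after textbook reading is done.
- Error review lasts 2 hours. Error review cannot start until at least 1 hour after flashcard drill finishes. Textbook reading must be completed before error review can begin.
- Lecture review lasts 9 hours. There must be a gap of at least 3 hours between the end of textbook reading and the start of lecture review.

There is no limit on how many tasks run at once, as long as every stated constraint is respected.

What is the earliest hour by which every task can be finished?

38

Textbook reading cannot begin until its own release at hour 2. It runs from hour 2 to 2 + 9 = hour 11.
After textbook reading (finishes hour 11), formula-sheet prep can start at hour 11 and finishes at hour 15.
After textbook reading (finishes hour 11, plus 3-hour gap → hour 14), lecture review can start at hour 14 and finishes at hour 23.
The problem set needs all of lecture review (finishes hour 23); textbook reading (finishes hour 11, plus 1-hour gap → hour 12). That puts its earliest start at hour 23; it finishes at 23 + 1 = hour 24.
For note summarizing: the problem set (finishes hour 24); textbook reading (finishes hour 11). Taking the maximum gives a start of hour 24, and it finishes at 24 + 3 = hour 27.
Flashcard drill has to wait for the problem set (finishes hour 24, plus 1-hour gap → hour 25); lecture review (finishes hour 23, plus 1-hour gap → hour 24); textbook reading (finishes hour 11, plus 1-hour gap → hour 12). The latest of these is hour 25, so flashcard drill runs hour 25 to 25 + 5 = hour 30.
For final review: flashcard drill (finishes hour 30); textbook reading (finishes hour 11, plus 3-hour gap → hour 14). Taking the maximum gives a start of hour 30, and it finishes at 30 + 8 = hour 38.
Error review has to wait for flashcard drill (finishes hour 30, plus 1-hour gap → hour 31); textbook reading (finishes hour 11). The latest of these is hour 31, so error review runs hour 31 to 31 + 2 = hour 33.
All tasks are finished once the last one completes. Finish times: Textbook reading at 11, Lecture review at 23, The problem set at 24, Flashcard drill at 30, Error review at 33, Note summarizing at 27, Formula-sheet prep at 15, Final review at 38. The latest is hour 38.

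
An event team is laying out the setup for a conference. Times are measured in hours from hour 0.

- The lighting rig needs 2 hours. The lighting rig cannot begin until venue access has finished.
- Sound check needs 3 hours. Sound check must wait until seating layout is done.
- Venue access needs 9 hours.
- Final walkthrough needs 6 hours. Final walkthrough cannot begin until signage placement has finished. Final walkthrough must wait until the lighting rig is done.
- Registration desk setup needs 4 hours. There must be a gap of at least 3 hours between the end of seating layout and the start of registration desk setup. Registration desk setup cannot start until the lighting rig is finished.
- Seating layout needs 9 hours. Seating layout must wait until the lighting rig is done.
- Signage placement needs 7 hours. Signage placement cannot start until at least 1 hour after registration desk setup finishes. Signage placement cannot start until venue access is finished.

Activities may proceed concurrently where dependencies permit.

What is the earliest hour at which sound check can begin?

Venue access has no prerequisites, so it starts at hour 0 and finishes at hour 9.
After venue access (finishes hour 9), the lighting rig can start at hour 9 and finishes at hour 11.
After the lighting rig (finishes hour 11), seating layout can start at hour 11 and finishes at hour 20.
Sound check waits on seating layout (finishes hour 20), so the earliest it can start is hour 20.

20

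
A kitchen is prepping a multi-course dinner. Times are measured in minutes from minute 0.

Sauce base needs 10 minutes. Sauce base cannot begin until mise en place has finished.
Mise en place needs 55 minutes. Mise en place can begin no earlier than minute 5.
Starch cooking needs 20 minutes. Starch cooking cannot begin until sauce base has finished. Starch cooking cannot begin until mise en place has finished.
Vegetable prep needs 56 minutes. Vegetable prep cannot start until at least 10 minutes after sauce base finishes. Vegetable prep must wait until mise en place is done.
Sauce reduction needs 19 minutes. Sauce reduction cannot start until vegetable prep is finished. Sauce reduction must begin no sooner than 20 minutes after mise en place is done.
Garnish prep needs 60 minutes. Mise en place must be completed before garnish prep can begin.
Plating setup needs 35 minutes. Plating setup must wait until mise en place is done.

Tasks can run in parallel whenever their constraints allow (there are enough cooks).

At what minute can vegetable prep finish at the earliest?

Mise en place cannot begin until its own release at minute 5. It runs from minute 5 to 5 + 55 = minute 60.
Sauce base cannot begin until mise en place (finishes minute 60). It runs from minute 60 to 60 + 10 = minute 70.
For vegetable prep: sauce base (finishes minute 70, plus 10-minute gap → minute 80); mise en place (finishes minute 60). Taking the maximum gives a start of minute 80, and it finishes at 80 + 56 = minute 136.

136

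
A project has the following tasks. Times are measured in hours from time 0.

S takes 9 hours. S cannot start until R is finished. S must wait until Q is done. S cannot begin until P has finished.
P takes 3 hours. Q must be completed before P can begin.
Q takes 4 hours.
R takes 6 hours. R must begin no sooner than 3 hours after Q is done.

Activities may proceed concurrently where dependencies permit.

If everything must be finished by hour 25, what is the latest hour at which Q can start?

3

S has no dependents, so it just needs to finish by hour 25. Starting by 25 − 9 = hour 16 achieves that.
P must finish before S (must start by hour 16). With a 3-hour duration, P must start by 16 − 3 = hour 13.
R has to be done before S (must start by hour 16). That means finishing by hour 16, i.e. starting by 16 − 6 = hour 10.
Q has several dependents: P (must start by hour 13); R (must start by hour 10, minus 3-hour gap → hour 7); S (must start by hour 16). The earliest of those limits is hour 7, so Q must start by 7 − 4 = hour 3.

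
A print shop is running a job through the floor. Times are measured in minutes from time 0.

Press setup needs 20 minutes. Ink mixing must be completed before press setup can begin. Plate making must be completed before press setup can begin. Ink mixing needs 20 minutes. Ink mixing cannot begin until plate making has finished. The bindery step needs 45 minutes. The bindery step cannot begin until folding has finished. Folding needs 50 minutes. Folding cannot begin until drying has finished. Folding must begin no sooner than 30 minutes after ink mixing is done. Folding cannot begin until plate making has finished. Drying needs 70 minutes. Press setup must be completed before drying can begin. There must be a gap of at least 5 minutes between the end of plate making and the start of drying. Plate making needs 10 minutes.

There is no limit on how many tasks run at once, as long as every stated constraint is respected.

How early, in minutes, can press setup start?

30

Plate making can start immediately at minute 0; it finishes at minute 10.
After plate making (finishes minute 10), ink mixing can start at minute 10 and finishes at minute 30.
Press setup waits on ink mixing (finishes minute 30); plate making (finishes minute 10). The latest of these is minute 30, which is the earliest press setup can start.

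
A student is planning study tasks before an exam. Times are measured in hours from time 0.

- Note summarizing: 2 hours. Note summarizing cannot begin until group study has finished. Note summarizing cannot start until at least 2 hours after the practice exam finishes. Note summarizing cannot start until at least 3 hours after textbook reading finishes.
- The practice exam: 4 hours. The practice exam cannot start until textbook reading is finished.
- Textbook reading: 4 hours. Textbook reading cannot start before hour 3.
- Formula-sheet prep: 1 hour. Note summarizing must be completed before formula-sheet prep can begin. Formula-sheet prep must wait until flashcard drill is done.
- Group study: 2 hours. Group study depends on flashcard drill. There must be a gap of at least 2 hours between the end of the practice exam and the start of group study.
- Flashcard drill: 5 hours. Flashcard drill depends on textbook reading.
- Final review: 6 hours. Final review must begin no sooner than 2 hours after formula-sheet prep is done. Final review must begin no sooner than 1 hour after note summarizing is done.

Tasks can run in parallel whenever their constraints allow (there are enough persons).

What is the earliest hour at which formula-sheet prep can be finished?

18

After its own release at hour 3, textbook reading can start at hour 3 and finishes at hour 7.
The practice exam cannot begin until textbook reading (finishes hour 7). It runs from hour 7 to 7 + 4 = hour 11.
Flashcard drill cannot begin until textbook reading (finishes hour 7). It runs from hour 7 to 7 + 5 = hour 12.
For group study: flashcard drill (finishes hour 12); the practice exam (finishes hour 11, plus 2-hour gap → hour 13). Taking the maximum gives a start of hour 13, and it finishes at 13 + 2 = hour 15.
Note summarizing cannot start until group study (finishes hour 15); the practice exam (finishes hour 11, plus 2-hour gap → hour 13); textbook reading (finishes hour 7, plus 3-hour gap → hour 10). The controlling bound is hour 15, so note summarizing finishes at 15 + 2 = hour 17.
Formula-sheet prep needs all of note summarizing (finishes hour 17); flashcard drill (finishes hour 12). That puts its earliest start at hour 17; it finishes at 17 + 1 = hour 18.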